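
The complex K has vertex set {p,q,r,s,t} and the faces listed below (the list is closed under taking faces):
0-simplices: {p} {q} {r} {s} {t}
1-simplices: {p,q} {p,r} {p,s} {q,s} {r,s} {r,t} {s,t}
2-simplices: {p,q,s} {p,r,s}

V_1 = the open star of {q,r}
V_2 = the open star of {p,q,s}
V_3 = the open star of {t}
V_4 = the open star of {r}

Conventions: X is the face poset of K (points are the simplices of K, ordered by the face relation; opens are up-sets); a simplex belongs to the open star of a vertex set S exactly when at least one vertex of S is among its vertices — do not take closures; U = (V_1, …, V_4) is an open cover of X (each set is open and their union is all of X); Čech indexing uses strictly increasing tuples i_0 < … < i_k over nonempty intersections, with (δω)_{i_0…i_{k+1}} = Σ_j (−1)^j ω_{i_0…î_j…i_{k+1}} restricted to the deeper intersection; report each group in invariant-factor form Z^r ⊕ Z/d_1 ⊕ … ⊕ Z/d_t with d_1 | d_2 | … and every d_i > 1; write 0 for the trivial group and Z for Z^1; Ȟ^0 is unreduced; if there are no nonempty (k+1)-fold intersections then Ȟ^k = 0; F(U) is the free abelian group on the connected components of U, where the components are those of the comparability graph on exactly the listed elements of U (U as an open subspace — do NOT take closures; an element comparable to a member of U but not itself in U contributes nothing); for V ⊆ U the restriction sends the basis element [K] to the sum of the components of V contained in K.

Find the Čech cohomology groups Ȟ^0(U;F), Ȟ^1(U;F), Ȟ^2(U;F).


nerve of the cover:
  V1={{q},{r},{p,q},{p,r},{q,s},{r,s},{r,t},{p,q,s},{p,r,s}} V2={{p},{q},{s},{p,q},{p,r},{p,s},{q,s},{r,s},{s,t},{p,q,s},{p,r,s}} V3={{t},{r,t},{s,t}} V4={{r},{p,r},{r,s},{r,t},{p,r,s}}
  V12={{q},{p,q},{p,r},{q,s},{r,s},{p,q,s},{p,r,s}} V13={{r,t}} V14={{r},{p,r},{r,s},{r,t},{p,r,s}} V23={{s,t}} V24={{p,r},{r,s},{p,r,s}} V34={{r,t}}
  V124={{p,r},{r,s},{p,r,s}} V134={{r,t}}
components per intersection:
  V1: {{q},{p,q},{q,s},{p,q,s}} {{r},{p,r},{r,s},{r,t},{p,r,s}}
  V2: {{p},{q},{s},{p,q},{p,r},{p,s},{q,s},{r,s},{s,t},{p,q,s},{p,r,s}}
  V3: {{t},{r,t},{s,t}}
  V4: {{r},{p,r},{r,s},{r,t},{p,r,s}}
  V12: {{q},{p,q},{q,s},{p,q,s}} {{p,r},{r,s},{p,r,s}}
  V13: {{r,t}}
  V14: {{r},{p,r},{r,s},{r,t},{p,r,s}}
  V23: {{s,t}}
  V24: {{p,r},{r,s},{p,r,s}}
  V34: {{r,t}}
  V124: {{p,r},{r,s},{p,r,s}}
  V134: {{r,t}}
C dims 5,7,2; δ0: rk 4, SNF 1^4; δ1: rk 2, SNF 1^2
Ȟ^0 = (5 − 4) − 0 = 1, so Ȟ^0 ≅ Z
Ȟ^1 = (7 − 2) − 4 = 1, so Ȟ^1 ≅ Z
Ȟ^2 = (2 − 0) − 2 = 0, so Ȟ^2 ≅ 0

Ȟ^0(U;F) ≅ Z, Ȟ^1(U;F) ≅ Z, Ȟ^2(U;F) ≅ 0


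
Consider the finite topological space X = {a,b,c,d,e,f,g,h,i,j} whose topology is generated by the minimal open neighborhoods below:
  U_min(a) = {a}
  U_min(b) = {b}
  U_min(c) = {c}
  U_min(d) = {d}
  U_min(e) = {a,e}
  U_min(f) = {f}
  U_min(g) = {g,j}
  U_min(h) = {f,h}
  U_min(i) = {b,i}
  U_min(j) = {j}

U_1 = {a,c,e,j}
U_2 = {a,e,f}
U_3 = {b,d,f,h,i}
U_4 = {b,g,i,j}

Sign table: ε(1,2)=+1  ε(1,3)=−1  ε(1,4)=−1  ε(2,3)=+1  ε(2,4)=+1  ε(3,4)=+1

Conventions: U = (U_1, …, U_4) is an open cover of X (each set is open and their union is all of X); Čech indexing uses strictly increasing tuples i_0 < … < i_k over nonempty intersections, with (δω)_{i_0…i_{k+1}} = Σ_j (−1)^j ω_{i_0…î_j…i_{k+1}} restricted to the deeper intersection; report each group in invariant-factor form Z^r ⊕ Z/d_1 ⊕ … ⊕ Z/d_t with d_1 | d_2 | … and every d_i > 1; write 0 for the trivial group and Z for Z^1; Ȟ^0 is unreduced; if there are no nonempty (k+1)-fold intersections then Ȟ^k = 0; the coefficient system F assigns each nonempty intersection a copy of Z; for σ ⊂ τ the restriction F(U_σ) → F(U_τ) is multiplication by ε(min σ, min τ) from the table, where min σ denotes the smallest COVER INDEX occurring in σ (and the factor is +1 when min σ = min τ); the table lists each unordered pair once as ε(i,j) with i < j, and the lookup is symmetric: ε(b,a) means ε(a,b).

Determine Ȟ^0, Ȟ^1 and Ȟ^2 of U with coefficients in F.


Ȟ^0(U;F) ≅ 0,  Ȟ^1(U;F) ≅ Z/2,  Ȟ^2(U;F) ≅ 0

nerve simplices:
  U12={a,e} U14={j} U23={f} U34={b,i}
C dims 4,4; δ0: rk 4, SNF 1^3·2
degree 0: 4−4−0 = 0 → Ȟ^0 ≅ 0
degree 1: 4−0−4 = 0 plus torsion [2] → Ȟ^1 ≅ Z/2
degree 2: 0−0−0 = 0 → Ȟ^2 ≅ 0


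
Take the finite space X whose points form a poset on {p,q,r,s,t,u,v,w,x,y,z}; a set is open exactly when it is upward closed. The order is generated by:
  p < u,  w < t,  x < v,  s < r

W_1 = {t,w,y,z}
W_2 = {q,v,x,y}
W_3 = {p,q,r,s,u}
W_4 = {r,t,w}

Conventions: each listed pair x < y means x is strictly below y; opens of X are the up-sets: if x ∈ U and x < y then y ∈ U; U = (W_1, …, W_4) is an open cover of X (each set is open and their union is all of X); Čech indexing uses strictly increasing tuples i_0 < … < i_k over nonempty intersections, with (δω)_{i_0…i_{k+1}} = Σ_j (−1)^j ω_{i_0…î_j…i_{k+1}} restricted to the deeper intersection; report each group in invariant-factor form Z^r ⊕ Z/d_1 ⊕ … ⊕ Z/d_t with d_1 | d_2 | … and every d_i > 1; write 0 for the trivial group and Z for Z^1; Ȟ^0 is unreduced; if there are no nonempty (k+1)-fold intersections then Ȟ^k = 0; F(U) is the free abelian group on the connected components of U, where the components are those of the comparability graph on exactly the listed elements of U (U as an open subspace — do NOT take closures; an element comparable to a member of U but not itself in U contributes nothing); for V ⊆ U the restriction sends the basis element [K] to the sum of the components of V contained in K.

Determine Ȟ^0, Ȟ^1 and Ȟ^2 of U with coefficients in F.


Ȟ^0 = Z^7, Ȟ^1 = 0, Ȟ^2 = 0

cover nerve:
  W12={y} W14={t,w} W23={q} W34={r}
components per intersection:
  W1: {t,w} {y} {z}
  W2: {q} {v,x} {y}
  W3: {p,u} {q} {r,s}
  W4: {r} {t,w}
  W12: {y}
  W14: {t,w}
  W23: {q}
  W34: {r}
C dims 11,4; δ0: rk 4, SNF 1^4
Ȟ^0: (11−4)−0=7 ⇒ Z^7
Ȟ^1: (4−0)−4=0 ⇒ 0
Ȟ^2: (0−0)−0=0 ⇒ 0


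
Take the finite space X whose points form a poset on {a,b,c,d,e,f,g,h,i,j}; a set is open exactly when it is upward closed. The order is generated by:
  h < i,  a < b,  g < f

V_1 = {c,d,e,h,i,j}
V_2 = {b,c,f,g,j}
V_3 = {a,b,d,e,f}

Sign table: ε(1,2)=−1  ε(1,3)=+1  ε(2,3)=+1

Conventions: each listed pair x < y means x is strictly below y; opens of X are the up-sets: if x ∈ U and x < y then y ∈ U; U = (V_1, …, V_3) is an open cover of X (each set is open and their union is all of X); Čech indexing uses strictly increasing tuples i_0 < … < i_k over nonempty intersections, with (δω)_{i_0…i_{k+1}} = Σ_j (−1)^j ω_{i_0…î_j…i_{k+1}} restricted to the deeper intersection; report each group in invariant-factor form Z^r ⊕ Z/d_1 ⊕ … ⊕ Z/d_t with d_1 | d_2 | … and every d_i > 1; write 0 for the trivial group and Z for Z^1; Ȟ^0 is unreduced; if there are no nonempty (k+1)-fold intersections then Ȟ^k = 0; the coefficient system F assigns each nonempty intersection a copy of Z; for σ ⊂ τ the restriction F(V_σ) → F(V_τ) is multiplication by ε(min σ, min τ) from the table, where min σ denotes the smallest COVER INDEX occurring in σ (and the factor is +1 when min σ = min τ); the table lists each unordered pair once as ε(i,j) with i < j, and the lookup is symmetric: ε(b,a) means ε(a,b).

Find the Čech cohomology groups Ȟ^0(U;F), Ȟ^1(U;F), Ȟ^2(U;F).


nonempty intersections:
  V12={c,j} V13={d,e} V23={b,f}
C dims 3,3; δ0: rk 3, SNF 1^2·2
Ȟ^0: (3−3)−0=0 ⇒ 0
Ȟ^1: (3−0)−3=0 plus torsion [2] ⇒ Z/2
Ȟ^2: (0−0)−0=0 ⇒ 0

Ȟ^0 = 0; Ȟ^1 = Z/2; Ȟ^2 = 0


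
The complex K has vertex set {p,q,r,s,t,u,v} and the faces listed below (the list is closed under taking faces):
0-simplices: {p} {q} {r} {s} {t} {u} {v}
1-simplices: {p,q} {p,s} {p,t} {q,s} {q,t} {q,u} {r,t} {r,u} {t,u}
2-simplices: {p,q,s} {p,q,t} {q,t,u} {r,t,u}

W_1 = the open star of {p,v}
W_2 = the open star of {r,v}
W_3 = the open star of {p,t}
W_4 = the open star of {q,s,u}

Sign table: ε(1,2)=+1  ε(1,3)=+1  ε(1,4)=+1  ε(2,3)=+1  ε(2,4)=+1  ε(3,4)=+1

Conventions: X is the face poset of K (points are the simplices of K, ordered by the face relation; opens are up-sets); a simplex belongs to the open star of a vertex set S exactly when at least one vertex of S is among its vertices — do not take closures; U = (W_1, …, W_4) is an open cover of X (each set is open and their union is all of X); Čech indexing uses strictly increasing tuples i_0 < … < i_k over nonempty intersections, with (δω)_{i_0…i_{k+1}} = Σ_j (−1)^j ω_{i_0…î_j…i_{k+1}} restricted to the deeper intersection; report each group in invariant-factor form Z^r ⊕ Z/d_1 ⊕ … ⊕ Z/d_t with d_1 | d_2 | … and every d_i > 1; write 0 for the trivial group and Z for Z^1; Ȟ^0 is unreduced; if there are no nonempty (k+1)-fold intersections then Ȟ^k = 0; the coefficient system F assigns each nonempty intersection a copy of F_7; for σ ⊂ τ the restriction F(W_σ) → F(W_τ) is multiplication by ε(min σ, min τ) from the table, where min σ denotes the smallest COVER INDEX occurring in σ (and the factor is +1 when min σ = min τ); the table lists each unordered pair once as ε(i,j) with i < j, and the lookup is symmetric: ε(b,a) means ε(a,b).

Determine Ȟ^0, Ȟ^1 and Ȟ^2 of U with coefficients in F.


Ȟ^0(U;F) ≅ Z/7; Ȟ^1(U;F) ≅ Z/7; Ȟ^2(U;F) ≅ 0

intersection data:
  W1={{p},{v},{p,q},{p,s},{p,t},{p,q,s},{p,q,t}} W2={{r},{v},{r,t},{r,u},{r,t,u}} W3={{p},{t},{p,q},{p,s},{p,t},{q,t},{r,t},{t,u},{p,q,s},{p,q,t},{q,t,u},{r,t,u}} W4={{q},{s},{u},{p,q},{p,s},{q,s},{q,t},{q,u},{r,u},{t,u},{p,q,s},{p,q,t},{q,t,u},{r,t,u}}
  W12={{v}} W13={{p},{p,q},{p,s},{p,t},{p,q,s},{p,q,t}} W14={{p,q},{p,s},{p,q,s},{p,q,t}} W23={{r,t},{r,t,u}} W24={{r,u},{r,t,u}} W34={{p,q},{p,s},{q,t},{t,u},{p,q,s},{p,q,t},{q,t,u},{r,t,u}}
  W134={{p,q},{p,s},{p,q,s},{p,q,t}} W234={{r,t,u}}
C dims 4,6,2; δ0: rk_F7 3; δ1: rk_F7 2
Ȟ^0 = (4 − 3) − 0 = 1, so Ȟ^0 ≅ Z/7
Ȟ^1 = (6 − 2) − 3 = 1, so Ȟ^1 ≅ Z/7
Ȟ^2 = (2 − 0) − 2 = 0, so Ȟ^2 ≅ 0


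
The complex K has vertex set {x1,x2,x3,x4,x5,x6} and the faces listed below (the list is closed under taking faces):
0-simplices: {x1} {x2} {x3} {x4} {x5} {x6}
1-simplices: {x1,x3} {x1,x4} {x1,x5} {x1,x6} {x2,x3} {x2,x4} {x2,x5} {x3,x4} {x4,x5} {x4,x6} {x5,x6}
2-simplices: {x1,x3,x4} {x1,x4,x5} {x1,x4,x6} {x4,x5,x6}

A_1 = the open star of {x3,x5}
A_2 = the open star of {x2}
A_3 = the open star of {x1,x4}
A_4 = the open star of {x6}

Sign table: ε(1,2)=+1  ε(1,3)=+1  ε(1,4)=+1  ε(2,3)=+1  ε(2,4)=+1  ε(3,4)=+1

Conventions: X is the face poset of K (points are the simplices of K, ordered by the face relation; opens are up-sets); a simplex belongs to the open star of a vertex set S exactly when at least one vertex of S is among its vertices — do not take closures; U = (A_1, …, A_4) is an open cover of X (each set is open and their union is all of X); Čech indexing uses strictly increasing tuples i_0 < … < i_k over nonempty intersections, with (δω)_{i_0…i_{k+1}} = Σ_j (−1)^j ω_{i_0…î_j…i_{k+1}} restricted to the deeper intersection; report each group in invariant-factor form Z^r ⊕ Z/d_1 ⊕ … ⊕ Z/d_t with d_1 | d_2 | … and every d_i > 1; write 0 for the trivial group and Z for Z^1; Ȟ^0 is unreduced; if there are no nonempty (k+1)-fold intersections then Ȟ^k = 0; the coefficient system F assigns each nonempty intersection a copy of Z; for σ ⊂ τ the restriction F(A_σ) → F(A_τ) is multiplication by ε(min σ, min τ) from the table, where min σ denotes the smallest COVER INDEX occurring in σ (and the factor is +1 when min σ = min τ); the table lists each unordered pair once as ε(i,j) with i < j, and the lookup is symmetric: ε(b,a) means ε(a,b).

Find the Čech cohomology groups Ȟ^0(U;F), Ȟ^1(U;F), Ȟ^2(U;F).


intersection data:
  A1={{x3},{x5},{x1,x3},{x1,x5},{x2,x3},{x2,x5},{x3,x4},{x4,x5},{x5,x6},{x1,x3,x4},{x1,x4,x5},{x4,x5,x6}} A2={{x2},{x2,x3},{x2,x4},{x2,x5}} A3={{x1},{x4},{x1,x3},{x1,x4},{x1,x5},{x1,x6},{x2,x4},{x3,x4},{x4,x5},{x4,x6},{x1,x3,x4},{x1,x4,x5},{x1,x4,x6},{x4,x5,x6}} A4={{x6},{x1,x6},{x4,x6},{x5,x6},{x1,x4,x6},{x4,x5,x6}}
  A12={{x2,x3},{x2,x5}} A13={{x1,x3},{x1,x5},{x3,x4},{x4,x5},{x1,x3,x4},{x1,x4,x5},{x4,x5,x6}} A14={{x5,x6},{x4,x5,x6}} A23={{x2,x4}} A34={{x1,x6},{x4,x6},{x1,x4,x6},{x4,x5,x6}}
  A134={{x4,x5,x6}}
C dims 4,5,1; δ0: rk 3, SNF 1^3; δ1: rk 1, SNF 1^1
Ȟ^0 = (4 − 3) − 0 = 1, so Ȟ^0 ≅ Z
Ȟ^1 = (5 − 1) − 3 = 1, so Ȟ^1 ≅ Z
Ȟ^2 = (1 − 0) − 1 = 0, so Ȟ^2 ≅ 0

Ȟ^0(U;F) ≅ Z, Ȟ^1(U;F) ≅ Z, Ȟ^2(U;F) ≅ 0


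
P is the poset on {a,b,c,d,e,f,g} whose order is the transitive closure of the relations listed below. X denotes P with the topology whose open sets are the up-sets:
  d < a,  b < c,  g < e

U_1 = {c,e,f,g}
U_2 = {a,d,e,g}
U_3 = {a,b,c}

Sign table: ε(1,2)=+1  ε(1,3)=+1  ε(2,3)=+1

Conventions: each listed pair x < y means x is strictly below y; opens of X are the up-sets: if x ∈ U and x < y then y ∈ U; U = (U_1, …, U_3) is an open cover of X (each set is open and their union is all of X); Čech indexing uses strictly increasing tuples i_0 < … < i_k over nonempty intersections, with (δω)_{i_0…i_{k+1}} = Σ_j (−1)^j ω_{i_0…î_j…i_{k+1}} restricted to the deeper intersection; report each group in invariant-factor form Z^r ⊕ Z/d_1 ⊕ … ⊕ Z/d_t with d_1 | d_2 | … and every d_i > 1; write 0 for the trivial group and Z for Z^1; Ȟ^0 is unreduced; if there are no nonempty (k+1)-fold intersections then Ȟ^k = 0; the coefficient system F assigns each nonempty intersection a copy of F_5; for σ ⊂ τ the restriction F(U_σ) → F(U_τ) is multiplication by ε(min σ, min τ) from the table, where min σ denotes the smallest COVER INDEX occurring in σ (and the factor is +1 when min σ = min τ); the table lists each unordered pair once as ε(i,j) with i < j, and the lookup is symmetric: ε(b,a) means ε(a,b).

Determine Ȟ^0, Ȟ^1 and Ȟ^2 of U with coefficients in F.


Ȟ^0(U;F) ≅ Z/5, Ȟ^1(U;F) ≅ Z/5, Ȟ^2(U;F) ≅ 0

intersection data:
  U12={e,g} U13={c} U23={a}
C dims 3,3; δ0: rk_F5 2
Ȟ^0 = (3 − 2) − 0 = 1, so Ȟ^0 ≅ Z/5
Ȟ^1 = (3 − 0) − 2 = 1, so Ȟ^1 ≅ Z/5
Ȟ^2 = (0 − 0) − 0 = 0, so Ȟ^2 ≅ 0


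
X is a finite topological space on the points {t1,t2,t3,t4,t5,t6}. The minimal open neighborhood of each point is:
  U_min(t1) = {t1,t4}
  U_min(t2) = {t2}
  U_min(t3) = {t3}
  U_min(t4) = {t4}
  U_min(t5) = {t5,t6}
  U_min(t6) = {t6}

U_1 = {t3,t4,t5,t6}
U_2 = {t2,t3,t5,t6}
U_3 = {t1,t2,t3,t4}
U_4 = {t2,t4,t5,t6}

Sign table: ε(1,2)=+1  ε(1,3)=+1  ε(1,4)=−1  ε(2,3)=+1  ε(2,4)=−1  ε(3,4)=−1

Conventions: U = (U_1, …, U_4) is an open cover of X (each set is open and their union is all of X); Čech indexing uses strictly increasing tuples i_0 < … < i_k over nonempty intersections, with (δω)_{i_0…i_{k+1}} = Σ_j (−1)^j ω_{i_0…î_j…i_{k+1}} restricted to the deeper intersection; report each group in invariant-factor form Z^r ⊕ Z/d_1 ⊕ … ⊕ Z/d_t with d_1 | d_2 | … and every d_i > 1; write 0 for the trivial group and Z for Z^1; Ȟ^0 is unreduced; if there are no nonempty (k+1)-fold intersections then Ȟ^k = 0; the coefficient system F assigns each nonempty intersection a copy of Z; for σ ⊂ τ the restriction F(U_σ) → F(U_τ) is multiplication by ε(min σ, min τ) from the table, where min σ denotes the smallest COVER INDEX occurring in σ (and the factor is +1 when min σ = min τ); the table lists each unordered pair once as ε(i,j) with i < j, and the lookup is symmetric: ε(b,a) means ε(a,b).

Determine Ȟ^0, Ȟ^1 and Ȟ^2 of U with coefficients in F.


Ȟ^0 ≅ Z,  Ȟ^1 ≅ 0,  Ȟ^2 ≅ Z

nerve simplices:
  U12={t3,t5,t6} U13={t3,t4} U14={t4,t5,t6} U23={t2,t3} U24={t2,t5,t6} U34={t2,t4}
  U123={t3} U124={t5,t6} U134={t4} U234={t2}
C dims 4,6,4; δ0: rk 3, SNF 1^3; δ1: rk 3, SNF 1^3
degree 0: 4−3−0 = 1 → Ȟ^0 ≅ Z
degree 1: 6−3−3 = 0 → Ȟ^1 ≅ 0
degree 2: 4−0−3 = 1 → Ȟ^2 ≅ Z


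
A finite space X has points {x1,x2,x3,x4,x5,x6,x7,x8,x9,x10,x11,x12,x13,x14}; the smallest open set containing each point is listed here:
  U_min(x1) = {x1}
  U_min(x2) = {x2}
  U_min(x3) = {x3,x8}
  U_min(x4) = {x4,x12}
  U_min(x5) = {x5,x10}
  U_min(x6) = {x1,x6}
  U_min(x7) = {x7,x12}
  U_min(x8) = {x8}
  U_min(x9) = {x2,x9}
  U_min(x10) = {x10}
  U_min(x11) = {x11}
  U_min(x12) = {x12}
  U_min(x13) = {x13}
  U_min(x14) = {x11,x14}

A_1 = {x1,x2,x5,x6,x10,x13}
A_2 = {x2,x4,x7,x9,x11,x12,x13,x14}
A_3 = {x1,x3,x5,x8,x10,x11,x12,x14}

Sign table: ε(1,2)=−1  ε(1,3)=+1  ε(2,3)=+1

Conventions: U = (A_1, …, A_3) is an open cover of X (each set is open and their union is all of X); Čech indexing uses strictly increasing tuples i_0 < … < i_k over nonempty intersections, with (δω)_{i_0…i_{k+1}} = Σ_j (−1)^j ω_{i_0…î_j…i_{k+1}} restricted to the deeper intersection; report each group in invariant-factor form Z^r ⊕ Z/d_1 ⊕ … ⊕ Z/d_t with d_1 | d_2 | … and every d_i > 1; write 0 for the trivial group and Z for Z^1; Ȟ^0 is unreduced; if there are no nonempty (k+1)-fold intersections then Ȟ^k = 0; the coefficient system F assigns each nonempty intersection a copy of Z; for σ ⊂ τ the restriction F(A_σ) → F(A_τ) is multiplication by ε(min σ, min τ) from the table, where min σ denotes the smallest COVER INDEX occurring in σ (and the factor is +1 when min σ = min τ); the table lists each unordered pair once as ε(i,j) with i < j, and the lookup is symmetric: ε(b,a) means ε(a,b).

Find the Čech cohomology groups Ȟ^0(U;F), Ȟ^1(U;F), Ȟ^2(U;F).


Ȟ^0 ≅ 0, Ȟ^1 ≅ Z/2 and Ȟ^2 ≅ 0

cover nerve:
  A12={x2,x13} A13={x1,x5,x10} A23={x11,x12,x14}
C dims 3,3; δ0: rk 3, SNF 1^2·2
Ȟ^0: (3−3)−0=0 ⇒ 0
Ȟ^1: (3−0)−3=0 plus torsion [2] ⇒ Z/2
Ȟ^2: (0−0)−0=0 ⇒ 0


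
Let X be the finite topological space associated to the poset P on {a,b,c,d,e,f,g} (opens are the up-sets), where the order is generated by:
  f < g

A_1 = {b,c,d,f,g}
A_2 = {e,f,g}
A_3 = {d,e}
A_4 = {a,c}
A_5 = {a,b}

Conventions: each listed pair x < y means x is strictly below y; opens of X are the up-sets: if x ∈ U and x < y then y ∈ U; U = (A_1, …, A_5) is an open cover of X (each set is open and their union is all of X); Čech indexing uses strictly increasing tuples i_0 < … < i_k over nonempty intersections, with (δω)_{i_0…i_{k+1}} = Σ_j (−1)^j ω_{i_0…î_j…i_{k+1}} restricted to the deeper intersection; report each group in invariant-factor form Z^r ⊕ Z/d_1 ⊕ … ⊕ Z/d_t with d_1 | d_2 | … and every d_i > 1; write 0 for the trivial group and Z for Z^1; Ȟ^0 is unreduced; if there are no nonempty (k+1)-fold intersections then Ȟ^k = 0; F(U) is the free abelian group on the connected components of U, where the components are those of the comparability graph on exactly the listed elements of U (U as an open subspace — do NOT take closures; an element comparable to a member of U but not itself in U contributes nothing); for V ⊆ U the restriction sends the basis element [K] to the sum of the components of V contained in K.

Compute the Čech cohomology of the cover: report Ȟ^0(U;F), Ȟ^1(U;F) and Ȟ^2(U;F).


nonempty intersections:
  A12={f,g} A13={d} A14={c} A15={b} A23={e} A45={a}
components per intersection:
  A1: {b} {c} {d} {f,g}
  A2: {e} {f,g}
  A3: {d} {e}
  A4: {a} {c}
  A5: {a} {b}
  A12: {f,g}
  A13: {d}
  A14: {c}
  A15: {b}
  A23: {e}
  A45: {a}
C dims 12,6; δ0: rk 6, SNF 1^6
Ȟ^0: (12−6)−0=6 ⇒ Z^6
Ȟ^1: (6−0)−6=0 ⇒ 0
Ȟ^2: (0−0)−0=0 ⇒ 0

Ȟ^0 = Z^6,  Ȟ^1 = 0,  Ȟ^2 = 0


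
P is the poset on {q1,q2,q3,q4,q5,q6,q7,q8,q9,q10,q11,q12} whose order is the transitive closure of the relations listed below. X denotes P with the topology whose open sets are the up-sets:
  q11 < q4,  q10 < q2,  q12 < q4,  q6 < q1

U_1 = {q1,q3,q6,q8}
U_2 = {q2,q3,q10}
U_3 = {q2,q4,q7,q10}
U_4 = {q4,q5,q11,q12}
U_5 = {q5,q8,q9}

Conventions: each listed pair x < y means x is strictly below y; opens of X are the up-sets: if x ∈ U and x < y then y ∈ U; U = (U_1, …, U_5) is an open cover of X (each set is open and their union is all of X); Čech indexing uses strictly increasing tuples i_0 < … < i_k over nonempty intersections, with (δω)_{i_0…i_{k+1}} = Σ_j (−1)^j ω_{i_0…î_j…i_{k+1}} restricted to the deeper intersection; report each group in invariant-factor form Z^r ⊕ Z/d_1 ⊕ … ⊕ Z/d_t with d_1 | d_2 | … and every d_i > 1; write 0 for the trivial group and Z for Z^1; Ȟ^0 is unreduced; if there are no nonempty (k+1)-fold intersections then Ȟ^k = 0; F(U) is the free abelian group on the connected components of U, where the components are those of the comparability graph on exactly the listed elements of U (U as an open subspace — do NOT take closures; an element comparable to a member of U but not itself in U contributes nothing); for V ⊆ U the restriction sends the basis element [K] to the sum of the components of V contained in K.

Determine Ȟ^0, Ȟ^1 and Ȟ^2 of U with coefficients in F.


nerve of the cover:
  U12={q3} U15={q8} U23={q2,q10} U34={q4} U45={q5}
components per intersection:
  U1: {q1,q6} {q3} {q8}
  U2: {q2,q10} {q3}
  U3: {q2,q10} {q4} {q7}
  U4: {q4,q11,q12} {q5}
  U5: {q5} {q8} {q9}
  U12: {q3}
  U15: {q8}
  U23: {q2,q10}
  U34: {q4}
  U45: {q5}
C dims 13,5; δ0: rk 5, SNF 1^5
Ȟ^0 = (13 − 5) − 0 = 8, so Ȟ^0 ≅ Z^8
Ȟ^1 = (5 − 0) − 5 = 0, so Ȟ^1 ≅ 0
Ȟ^2 = (0 − 0) − 0 = 0, so Ȟ^2 ≅ 0

Ȟ^0 ≅ Z^8, Ȟ^1 ≅ 0 and Ȟ^2 ≅ 0


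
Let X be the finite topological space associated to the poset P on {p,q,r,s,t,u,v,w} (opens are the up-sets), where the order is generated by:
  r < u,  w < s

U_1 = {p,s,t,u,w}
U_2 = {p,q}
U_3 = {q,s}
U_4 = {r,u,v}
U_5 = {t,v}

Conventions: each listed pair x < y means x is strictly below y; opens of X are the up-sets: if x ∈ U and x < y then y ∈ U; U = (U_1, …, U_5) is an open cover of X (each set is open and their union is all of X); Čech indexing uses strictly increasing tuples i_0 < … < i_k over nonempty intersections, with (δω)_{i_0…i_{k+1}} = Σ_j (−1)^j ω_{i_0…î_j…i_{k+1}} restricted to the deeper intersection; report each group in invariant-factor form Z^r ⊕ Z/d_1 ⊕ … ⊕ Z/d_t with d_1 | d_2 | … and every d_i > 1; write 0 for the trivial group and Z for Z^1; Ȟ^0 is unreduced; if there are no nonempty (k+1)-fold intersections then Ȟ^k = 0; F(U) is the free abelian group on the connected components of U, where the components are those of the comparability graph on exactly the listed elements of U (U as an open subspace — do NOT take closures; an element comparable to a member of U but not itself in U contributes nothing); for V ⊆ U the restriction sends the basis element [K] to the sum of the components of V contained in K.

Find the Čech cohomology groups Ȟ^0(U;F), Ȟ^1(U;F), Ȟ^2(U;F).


nerve of the cover:
  U12={p} U13={s} U14={u} U15={t} U23={q} U45={v}
components per intersection:
  U1: {p} {s,w} {t} {u}
  U2: {p} {q}
  U3: {q} {s}
  U4: {r,u} {v}
  U5: {t} {v}
  U12: {p}
  U13: {s}
  U14: {u}
  U15: {t}
  U23: {q}
  U45: {v}
C dims 12,6; δ0: rk 6, SNF 1^6
Ȟ^0 = (12 − 6) − 0 = 6, so Ȟ^0 ≅ Z^6
Ȟ^1 = (6 − 0) − 6 = 0, so Ȟ^1 ≅ 0
Ȟ^2 = (0 − 0) − 0 = 0, so Ȟ^2 ≅ 0

Ȟ^0 = Z^6, Ȟ^1 = 0 and Ȟ^2 = 0


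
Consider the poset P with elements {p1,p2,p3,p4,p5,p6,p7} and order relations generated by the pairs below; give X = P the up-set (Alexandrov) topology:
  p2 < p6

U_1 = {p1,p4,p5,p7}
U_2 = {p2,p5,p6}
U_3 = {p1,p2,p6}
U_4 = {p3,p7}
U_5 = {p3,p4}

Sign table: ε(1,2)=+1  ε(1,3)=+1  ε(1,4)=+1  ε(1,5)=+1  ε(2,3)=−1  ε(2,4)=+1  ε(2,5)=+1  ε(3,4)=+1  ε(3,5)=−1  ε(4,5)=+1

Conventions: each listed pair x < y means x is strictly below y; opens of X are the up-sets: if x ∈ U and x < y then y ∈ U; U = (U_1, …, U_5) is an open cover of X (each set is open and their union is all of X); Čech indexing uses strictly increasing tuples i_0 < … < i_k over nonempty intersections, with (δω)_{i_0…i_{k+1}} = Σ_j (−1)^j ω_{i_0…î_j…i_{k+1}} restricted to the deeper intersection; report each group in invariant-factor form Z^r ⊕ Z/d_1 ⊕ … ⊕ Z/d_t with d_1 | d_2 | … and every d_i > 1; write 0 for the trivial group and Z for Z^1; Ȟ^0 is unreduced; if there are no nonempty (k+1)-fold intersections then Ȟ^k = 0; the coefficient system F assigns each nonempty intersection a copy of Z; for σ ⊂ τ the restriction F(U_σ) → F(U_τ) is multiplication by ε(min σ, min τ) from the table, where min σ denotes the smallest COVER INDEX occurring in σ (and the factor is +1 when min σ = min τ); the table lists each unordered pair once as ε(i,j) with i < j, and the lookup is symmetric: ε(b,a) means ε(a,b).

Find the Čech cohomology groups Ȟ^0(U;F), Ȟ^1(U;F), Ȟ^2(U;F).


Ȟ^0(U;F) ≅ 0, Ȟ^1(U;F) ≅ Z ⊕ Z/2 and Ȟ^2(U;F) ≅ 0

nerve simplices:
  U12={p5} U13={p1} U14={p7} U15={p4} U23={p2,p6} U45={p3}
C dims 5,6; δ0: rk 5, SNF 1^4·2
degree 0: 5−5−0 = 0 → Ȟ^0 ≅ 0
degree 1: 6−0−5 = 1 plus torsion [2] → Ȟ^1 ≅ Z ⊕ Z/2
degree 2: 0−0−0 = 0 → Ȟ^2 ≅ 0


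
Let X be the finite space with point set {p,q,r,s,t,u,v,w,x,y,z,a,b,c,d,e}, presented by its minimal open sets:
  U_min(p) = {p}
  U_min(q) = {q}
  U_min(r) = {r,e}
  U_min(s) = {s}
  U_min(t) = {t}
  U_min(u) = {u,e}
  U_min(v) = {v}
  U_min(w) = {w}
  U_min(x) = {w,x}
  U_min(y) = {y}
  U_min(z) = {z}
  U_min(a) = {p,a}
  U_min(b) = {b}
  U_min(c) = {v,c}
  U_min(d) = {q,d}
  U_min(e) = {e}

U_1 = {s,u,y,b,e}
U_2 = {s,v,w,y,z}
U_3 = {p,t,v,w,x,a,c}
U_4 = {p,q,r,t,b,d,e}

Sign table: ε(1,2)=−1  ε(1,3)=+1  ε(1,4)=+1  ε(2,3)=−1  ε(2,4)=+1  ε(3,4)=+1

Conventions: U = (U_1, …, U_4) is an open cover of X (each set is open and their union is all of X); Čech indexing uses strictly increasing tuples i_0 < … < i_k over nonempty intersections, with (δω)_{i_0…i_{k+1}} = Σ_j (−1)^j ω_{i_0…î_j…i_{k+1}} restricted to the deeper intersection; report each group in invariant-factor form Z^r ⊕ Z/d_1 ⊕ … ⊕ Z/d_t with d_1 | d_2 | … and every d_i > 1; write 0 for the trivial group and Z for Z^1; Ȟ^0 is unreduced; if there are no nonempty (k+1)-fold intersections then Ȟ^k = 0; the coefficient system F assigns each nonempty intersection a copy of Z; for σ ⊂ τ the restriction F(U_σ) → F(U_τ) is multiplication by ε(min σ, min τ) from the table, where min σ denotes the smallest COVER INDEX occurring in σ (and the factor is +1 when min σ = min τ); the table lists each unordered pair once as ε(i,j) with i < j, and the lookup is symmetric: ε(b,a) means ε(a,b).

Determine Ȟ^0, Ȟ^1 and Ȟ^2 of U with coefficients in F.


Ȟ^0 ≅ Z, Ȟ^1 ≅ Z, Ȟ^2 ≅ 0

nonempty intersections:
  U12={s,y} U14={b,e} U23={v,w} U34={p,t}
C dims 4,4; δ0: rk 3, SNF 1^3
Ȟ^0: (4−3)−0=1 ⇒ Z
Ȟ^1: (4−0)−3=1 ⇒ Z
Ȟ^2: (0−0)−0=0 ⇒ 0


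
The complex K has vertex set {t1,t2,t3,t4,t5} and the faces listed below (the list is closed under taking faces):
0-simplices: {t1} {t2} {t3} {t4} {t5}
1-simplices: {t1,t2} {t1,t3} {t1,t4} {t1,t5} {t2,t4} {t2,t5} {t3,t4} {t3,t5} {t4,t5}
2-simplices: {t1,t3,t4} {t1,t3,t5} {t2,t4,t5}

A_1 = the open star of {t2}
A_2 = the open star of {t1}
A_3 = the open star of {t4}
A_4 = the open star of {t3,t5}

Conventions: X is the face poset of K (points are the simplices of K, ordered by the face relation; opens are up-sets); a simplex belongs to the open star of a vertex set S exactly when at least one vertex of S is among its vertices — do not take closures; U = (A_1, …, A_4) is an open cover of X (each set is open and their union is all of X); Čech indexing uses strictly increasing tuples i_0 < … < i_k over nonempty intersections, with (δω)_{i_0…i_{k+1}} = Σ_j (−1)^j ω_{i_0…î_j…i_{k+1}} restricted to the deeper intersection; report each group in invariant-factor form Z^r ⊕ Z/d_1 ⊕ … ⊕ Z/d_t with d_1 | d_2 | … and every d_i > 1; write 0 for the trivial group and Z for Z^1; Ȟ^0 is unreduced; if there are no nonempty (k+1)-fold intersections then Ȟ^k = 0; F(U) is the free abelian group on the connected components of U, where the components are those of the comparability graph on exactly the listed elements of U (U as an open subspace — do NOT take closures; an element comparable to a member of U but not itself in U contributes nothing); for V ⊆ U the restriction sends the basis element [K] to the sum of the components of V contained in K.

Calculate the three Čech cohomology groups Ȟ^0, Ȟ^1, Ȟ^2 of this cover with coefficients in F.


Ȟ^0 ≅ Z,  Ȟ^1 ≅ Z^2,  Ȟ^2 ≅ 0

nerve simplices:
  A1={{t2},{t1,t2},{t2,t4},{t2,t5},{t2,t4,t5}} A2={{t1},{t1,t2},{t1,t3},{t1,t4},{t1,t5},{t1,t3,t4},{t1,t3,t5}} A3={{t4},{t1,t4},{t2,t4},{t3,t4},{t4,t5},{t1,t3,t4},{t2,t4,t5}} A4={{t3},{t5},{t1,t3},{t1,t5},{t2,t5},{t3,t4},{t3,t5},{t4,t5},{t1,t3,t4},{t1,t3,t5},{t2,t4,t5}}
  A12={{t1,t2}} A13={{t2,t4},{t2,t4,t5}} A14={{t2,t5},{t2,t4,t5}} A23={{t1,t4},{t1,t3,t4}} A24={{t1,t3},{t1,t5},{t1,t3,t4},{t1,t3,t5}} A34={{t3,t4},{t4,t5},{t1,t3,t4},{t2,t4,t5}}
  A134={{t2,t4,t5}} A234={{t1,t3,t4}}
components per intersection:
  A1: {{t2},{t1,t2},{t2,t4},{t2,t5},{t2,t4,t5}}
  A2: {{t1},{t1,t2},{t1,t3},{t1,t4},{t1,t5},{t1,t3,t4},{t1,t3,t5}}
  A3: {{t4},{t1,t4},{t2,t4},{t3,t4},{t4,t5},{t1,t3,t4},{t2,t4,t5}}
  A4: {{t3},{t5},{t1,t3},{t1,t5},{t2,t5},{t3,t4},{t3,t5},{t4,t5},{t1,t3,t4},{t1,t3,t5},{t2,t4,t5}}
  A12: {{t1,t2}}
  A13: {{t2,t4},{t2,t4,t5}}
  A14: {{t2,t5},{t2,t4,t5}}
  A23: {{t1,t4},{t1,t3,t4}}
  A24: {{t1,t3},{t1,t5},{t1,t3,t4},{t1,t3,t5}}
  A34: {{t3,t4},{t1,t3,t4}} {{t4,t5},{t2,t4,t5}}
  A134: {{t2,t4,t5}}
  A234: {{t1,t3,t4}}
C dims 4,7,2; δ0: rk 3, SNF 1^3; δ1: rk 2, SNF 1^2
degree 0: 4−3−0 = 1 → Ȟ^0 ≅ Z
degree 1: 7−2−3 = 2 → Ȟ^1 ≅ Z^2
degree 2: 2−0−2 = 0 → Ȟ^2 ≅ 0


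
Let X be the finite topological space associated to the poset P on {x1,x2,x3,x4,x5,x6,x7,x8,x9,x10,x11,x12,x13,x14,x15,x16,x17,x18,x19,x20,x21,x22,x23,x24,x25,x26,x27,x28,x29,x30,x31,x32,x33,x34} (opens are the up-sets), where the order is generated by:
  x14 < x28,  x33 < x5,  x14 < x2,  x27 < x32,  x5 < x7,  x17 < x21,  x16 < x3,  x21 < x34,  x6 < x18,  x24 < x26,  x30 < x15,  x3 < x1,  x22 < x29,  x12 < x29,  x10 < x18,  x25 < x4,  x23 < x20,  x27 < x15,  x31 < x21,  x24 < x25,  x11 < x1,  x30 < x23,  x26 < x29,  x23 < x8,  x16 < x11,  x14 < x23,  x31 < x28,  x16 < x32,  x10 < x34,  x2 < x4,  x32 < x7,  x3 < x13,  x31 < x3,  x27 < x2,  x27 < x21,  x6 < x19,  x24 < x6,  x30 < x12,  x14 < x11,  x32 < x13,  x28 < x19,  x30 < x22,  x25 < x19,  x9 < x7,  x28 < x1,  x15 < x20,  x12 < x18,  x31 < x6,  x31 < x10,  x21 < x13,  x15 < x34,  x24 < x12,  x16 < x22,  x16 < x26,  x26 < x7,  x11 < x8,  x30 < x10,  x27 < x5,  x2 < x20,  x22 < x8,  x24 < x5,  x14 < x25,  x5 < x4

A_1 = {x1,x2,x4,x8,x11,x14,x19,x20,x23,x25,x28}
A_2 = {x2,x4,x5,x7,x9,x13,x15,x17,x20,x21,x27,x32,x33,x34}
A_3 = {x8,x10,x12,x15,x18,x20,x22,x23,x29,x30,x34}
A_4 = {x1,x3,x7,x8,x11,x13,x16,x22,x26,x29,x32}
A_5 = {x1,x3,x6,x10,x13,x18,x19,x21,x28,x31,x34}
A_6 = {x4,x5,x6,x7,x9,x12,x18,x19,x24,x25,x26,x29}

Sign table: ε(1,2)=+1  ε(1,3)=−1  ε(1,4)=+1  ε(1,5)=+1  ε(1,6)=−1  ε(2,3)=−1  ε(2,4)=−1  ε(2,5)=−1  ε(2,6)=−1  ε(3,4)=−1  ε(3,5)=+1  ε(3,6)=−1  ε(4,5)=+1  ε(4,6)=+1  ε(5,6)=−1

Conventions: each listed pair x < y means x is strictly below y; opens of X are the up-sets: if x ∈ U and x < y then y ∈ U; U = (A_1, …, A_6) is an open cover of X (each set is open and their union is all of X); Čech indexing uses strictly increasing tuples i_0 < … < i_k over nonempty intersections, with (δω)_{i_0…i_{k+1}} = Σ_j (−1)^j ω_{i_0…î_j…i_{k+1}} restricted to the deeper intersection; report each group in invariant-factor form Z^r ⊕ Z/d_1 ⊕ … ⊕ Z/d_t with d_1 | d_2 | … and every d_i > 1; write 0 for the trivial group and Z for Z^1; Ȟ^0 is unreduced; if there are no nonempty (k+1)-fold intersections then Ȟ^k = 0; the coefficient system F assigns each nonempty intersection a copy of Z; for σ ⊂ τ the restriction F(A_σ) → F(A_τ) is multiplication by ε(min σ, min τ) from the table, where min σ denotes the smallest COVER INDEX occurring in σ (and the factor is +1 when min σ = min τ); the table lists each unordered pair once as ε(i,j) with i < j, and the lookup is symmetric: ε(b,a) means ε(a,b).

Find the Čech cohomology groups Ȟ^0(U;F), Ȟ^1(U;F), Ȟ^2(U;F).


Ȟ^0(U;F) ≅ 0, Ȟ^1(U;F) ≅ Z/2 and Ȟ^2(U;F) ≅ Z

cover nerve:
  A12={x2,x4,x20} A13={x8,x20,x23} A14={x1,x8,x11} A15={x1,x19,x28} A16={x4,x19,x25} A23={x15,x20,x34} A24={x7,x13,x32} A25={x13,x21,x34} A26={x4,x5,x7,x9} A34={x8,x22,x29} A35={x10,x18,x34} A36={x12,x18,x29} A45={x1,x3,x13} A46={x7,x26,x29} A56={x6,x18,x19}
  A123={x20} A126={x4} A134={x8} A145={x1} A156={x19} A235={x34} A245={x13} A246={x7} A346={x29} A356={x18}
C dims 6,15,10; δ0: rk 6, SNF 1^5·2; δ1: rk 9, SNF 1^9
Ȟ^0: (6−6)−0=0 ⇒ 0
Ȟ^1: (15−9)−6=0 plus torsion [2] ⇒ Z/2
Ȟ^2: (10−0)−9=1 ⇒ Z


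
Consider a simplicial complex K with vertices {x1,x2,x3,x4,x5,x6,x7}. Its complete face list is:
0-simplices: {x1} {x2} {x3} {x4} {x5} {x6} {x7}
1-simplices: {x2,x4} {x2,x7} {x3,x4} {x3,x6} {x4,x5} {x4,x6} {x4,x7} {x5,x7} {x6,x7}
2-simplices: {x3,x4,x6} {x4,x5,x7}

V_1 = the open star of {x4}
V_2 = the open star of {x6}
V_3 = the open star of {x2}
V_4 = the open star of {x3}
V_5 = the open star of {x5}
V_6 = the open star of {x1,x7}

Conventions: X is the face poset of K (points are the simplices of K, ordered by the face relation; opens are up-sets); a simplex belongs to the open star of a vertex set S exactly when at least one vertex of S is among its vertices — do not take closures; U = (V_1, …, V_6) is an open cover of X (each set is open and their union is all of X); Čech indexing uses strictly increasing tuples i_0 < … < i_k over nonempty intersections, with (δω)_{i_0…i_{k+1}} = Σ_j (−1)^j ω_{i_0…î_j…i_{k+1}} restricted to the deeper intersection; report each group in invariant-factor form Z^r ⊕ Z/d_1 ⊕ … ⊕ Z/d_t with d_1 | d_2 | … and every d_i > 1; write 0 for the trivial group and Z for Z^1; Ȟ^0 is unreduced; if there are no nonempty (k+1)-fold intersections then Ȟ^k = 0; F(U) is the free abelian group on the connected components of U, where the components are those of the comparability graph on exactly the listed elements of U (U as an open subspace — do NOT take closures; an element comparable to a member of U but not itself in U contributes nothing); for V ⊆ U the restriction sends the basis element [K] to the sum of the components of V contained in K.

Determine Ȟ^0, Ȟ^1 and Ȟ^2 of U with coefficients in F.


Ȟ^0 = Z^2; Ȟ^1 = Z^2; Ȟ^2 = 0

cover nerve:
  V1={{x4},{x2,x4},{x3,x4},{x4,x5},{x4,x6},{x4,x7},{x3,x4,x6},{x4,x5,x7}} V2={{x6},{x3,x6},{x4,x6},{x6,x7},{x3,x4,x6}} V3={{x2},{x2,x4},{x2,x7}} V4={{x3},{x3,x4},{x3,x6},{x3,x4,x6}} V5={{x5},{x4,x5},{x5,x7},{x4,x5,x7}} V6={{x1},{x7},{x2,x7},{x4,x7},{x5,x7},{x6,x7},{x4,x5,x7}}
  V12={{x4,x6},{x3,x4,x6}} V13={{x2,x4}} V14={{x3,x4},{x3,x4,x6}} V15={{x4,x5},{x4,x5,x7}} V16={{x4,x7},{x4,x5,x7}} V24={{x3,x6},{x3,x4,x6}} V26={{x6,x7}} V36={{x2,x7}} V56={{x5,x7},{x4,x5,x7}}
  V124={{x3,x4,x6}} V156={{x4,x5,x7}}
components per intersection:
  V1: {{x4},{x2,x4},{x3,x4},{x4,x5},{x4,x6},{x4,x7},{x3,x4,x6},{x4,x5,x7}}
  V2: {{x6},{x3,x6},{x4,x6},{x6,x7},{x3,x4,x6}}
  V3: {{x2},{x2,x4},{x2,x7}}
  V4: {{x3},{x3,x4},{x3,x6},{x3,x4,x6}}
  V5: {{x5},{x4,x5},{x5,x7},{x4,x5,x7}}
  V6: {{x1}} {{x7},{x2,x7},{x4,x7},{x5,x7},{x6,x7},{x4,x5,x7}}
  V12: {{x4,x6},{x3,x4,x6}}
  V13: {{x2,x4}}
  V14: {{x3,x4},{x3,x4,x6}}
  V15: {{x4,x5},{x4,x5,x7}}
  V16: {{x4,x7},{x4,x5,x7}}
  V24: {{x3,x6},{x3,x4,x6}}
  V26: {{x6,x7}}
  V36: {{x2,x7}}
  V56: {{x5,x7},{x4,x5,x7}}
  V124: {{x3,x4,x6}}
  V156: {{x4,x5,x7}}
C dims 7,9,2; δ0: rk 5, SNF 1^5; δ1: rk 2, SNF 1^2
Ȟ^0: (7−5)−0=2 ⇒ Z^2
Ȟ^1: (9−2)−5=2 ⇒ Z^2
Ȟ^2: (2−0)−2=0 ⇒ 0


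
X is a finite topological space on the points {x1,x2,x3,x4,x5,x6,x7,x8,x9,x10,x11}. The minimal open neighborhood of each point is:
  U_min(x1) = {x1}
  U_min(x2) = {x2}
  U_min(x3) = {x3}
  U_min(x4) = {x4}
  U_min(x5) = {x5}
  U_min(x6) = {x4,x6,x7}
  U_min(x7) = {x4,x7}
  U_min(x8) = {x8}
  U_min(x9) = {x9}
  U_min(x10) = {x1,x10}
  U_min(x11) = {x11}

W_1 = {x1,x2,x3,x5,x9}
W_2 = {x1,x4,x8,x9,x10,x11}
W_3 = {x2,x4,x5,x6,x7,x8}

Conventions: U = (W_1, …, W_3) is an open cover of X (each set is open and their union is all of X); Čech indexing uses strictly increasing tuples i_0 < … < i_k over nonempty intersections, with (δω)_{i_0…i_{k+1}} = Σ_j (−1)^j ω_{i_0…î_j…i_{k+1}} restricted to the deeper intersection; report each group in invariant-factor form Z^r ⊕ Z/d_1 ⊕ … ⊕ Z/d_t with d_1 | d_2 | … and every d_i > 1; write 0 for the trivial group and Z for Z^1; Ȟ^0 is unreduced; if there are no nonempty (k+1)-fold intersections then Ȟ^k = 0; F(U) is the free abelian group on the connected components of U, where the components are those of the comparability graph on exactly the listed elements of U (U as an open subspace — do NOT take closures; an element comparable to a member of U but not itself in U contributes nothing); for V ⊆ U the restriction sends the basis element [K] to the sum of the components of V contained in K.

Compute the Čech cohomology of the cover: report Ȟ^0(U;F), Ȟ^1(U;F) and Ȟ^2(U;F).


Ȟ^0 = Z^8, Ȟ^1 = 0, Ȟ^2 = 0

nerve simplices:
  W12={x1,x9} W13={x2,x5} W23={x4,x8}
components per intersection:
  W1: {x1} {x2} {x3} {x5} {x9}
  W2: {x1,x10} {x4} {x8} {x9} {x11}
  W3: {x2} {x4,x6,x7} {x5} {x8}
  W12: {x1} {x9}
  W13: {x2} {x5}
  W23: {x4} {x8}
C dims 14,6; δ0: rk 6, SNF 1^6
degree 0: 14−6−0 = 8 → Ȟ^0 ≅ Z^8
degree 1: 6−0−6 = 0 → Ȟ^1 ≅ 0
degree 2: 0−0−0 = 0 → Ȟ^2 ≅ 0


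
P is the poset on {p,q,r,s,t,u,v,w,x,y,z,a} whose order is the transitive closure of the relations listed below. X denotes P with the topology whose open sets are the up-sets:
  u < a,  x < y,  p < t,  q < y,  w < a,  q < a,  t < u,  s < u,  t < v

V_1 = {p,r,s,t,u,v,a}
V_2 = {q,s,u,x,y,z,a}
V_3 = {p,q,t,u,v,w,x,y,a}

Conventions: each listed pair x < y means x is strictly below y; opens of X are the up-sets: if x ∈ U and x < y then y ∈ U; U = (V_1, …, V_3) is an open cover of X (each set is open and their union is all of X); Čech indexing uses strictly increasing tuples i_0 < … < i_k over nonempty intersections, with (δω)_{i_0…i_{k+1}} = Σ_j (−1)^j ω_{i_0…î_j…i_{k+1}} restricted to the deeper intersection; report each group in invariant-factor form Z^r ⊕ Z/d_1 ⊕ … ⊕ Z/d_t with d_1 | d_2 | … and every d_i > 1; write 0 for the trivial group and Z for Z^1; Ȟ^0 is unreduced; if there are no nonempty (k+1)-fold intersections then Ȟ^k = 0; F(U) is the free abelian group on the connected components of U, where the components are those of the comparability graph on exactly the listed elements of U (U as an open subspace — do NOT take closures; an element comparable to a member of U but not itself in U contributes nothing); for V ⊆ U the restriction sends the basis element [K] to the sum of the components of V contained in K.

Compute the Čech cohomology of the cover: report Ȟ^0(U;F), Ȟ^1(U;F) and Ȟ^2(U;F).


nerve simplices:
  V12={s,u,a} V13={p,t,u,v,a} V23={q,u,x,y,a}
  V123={u,a}
components per intersection:
  V1: {p,s,t,u,v,a} {r}
  V2: {q,s,u,x,y,a} {z}
  V3: {p,q,t,u,v,w,x,y,a}
  V12: {s,u,a}
  V13: {p,t,u,v,a}
  V23: {q,u,x,y,a}
  V123: {u,a}
C dims 5,3,1; δ0: rk 2, SNF 1^2; δ1: rk 1, SNF 1^1
degree 0: 5−2−0 = 3 → Ȟ^0 ≅ Z^3
degree 1: 3−1−2 = 0 → Ȟ^1 ≅ 0
degree 2: 1−0−1 = 0 → Ȟ^2 ≅ 0

Ȟ^0 = Z^3, Ȟ^1 = 0 and Ȟ^2 = 0


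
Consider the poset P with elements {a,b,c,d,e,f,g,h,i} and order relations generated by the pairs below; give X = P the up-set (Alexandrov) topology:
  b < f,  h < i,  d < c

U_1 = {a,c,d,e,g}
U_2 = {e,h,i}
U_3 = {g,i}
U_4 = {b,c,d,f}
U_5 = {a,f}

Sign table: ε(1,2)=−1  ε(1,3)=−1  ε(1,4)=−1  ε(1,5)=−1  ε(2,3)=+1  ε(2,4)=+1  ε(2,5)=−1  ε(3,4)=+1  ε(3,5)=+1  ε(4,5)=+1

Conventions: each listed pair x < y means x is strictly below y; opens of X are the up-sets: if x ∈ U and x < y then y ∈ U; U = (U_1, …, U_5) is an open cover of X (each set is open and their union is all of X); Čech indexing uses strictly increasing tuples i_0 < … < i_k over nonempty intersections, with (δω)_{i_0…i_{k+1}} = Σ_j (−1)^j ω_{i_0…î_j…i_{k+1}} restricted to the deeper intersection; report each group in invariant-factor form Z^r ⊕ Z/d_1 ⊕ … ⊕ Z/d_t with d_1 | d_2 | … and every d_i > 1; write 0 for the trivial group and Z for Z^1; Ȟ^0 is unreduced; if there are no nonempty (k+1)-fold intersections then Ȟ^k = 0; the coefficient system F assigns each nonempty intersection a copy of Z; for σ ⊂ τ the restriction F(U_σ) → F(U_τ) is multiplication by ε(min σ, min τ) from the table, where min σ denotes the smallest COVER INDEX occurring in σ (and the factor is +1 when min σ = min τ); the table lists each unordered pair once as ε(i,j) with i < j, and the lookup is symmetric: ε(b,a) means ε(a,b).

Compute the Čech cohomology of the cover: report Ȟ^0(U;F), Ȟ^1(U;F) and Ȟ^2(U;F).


nonempty overlaps:
  U12={e} U13={g} U14={c,d} U15={a} U23={i} U45={f}
C dims 5,6; δ0: rk 4, SNF 1^4
degree 0: 5−4−0 = 1 → Ȟ^0 ≅ Z
degree 1: 6−0−4 = 2 → Ȟ^1 ≅ Z^2
degree 2: 0−0−0 = 0 → Ȟ^2 ≅ 0

Ȟ^0 ≅ Z, Ȟ^1 ≅ Z^2 and Ȟ^2 ≅ 0
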